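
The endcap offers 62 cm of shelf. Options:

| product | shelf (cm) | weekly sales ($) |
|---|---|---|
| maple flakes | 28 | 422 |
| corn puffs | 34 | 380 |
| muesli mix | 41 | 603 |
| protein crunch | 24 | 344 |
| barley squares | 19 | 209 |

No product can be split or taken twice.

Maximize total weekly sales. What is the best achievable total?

By weekly sales per cm: maple flakes 15.07, muesli mix 14.71, protein crunch 14.33, corn puffs 11.18 lead.
Filling by ratio: maple flakes + protein crunch for 766, with 10 cm left unused.
Dropping maple flakes and protein crunch frees 52 cm; slotting in muesli mix + barley squares (60 cm) lifts the total to 812 at 60 cm.
An exhaustive check of the 32 subsets confirms 812.

812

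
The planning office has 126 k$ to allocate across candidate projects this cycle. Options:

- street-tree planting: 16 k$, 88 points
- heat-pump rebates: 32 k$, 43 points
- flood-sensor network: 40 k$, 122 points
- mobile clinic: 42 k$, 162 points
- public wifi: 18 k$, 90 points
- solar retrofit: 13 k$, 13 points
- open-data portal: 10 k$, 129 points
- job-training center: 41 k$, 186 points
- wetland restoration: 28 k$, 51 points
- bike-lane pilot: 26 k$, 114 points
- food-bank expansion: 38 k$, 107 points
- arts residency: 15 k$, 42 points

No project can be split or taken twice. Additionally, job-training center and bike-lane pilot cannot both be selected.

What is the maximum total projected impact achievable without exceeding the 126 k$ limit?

615

Street-tree planting + flood-sensor network + public wifi + open-data portal + job-training center uses 125 of the 126 k$ and totals 615.
Nothing else feasible within 126 k$ beats 615.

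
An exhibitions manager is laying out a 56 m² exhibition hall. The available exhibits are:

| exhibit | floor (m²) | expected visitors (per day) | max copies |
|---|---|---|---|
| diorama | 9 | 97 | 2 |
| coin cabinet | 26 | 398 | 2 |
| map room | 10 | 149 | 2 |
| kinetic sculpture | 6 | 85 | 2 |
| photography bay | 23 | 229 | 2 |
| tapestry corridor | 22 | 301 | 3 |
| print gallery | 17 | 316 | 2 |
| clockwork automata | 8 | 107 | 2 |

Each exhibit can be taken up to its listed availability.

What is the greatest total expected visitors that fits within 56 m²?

951

Taking the top-ratio exhibits first gives 2×map room + 2×print gallery for 930 (54 m²).
Dropping map room frees 10 m²; slotting in 2×kinetic sculpture (12 m²) lifts the total to 951 at 56 m².
Nothing else within 56 m² beats 951.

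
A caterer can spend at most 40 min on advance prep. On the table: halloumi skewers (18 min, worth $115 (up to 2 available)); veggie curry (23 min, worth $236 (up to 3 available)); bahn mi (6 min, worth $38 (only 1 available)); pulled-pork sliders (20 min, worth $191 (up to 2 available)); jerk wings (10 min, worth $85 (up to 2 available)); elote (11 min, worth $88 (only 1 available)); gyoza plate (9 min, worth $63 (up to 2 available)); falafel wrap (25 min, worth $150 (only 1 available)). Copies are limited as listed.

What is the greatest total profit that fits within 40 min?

382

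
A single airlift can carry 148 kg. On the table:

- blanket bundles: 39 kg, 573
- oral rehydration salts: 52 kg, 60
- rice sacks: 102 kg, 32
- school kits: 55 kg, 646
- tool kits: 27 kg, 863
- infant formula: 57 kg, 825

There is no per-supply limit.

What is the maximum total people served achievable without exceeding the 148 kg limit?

The ratio ordering already packs tightly: 5×tool kits, 135 kg, 4315.
That's the maximum — no swap from here does better than 4315.

4315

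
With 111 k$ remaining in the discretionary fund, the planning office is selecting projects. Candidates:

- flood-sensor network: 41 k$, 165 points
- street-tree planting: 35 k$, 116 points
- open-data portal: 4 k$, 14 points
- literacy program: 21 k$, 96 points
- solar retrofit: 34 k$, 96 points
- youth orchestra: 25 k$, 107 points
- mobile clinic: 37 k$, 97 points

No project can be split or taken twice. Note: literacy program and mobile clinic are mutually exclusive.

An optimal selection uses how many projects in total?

Optimal total is 402.
For example flood-sensor network + street-tree planting + open-data portal + youth orchestra achieves it, using 105 k$.
All optima have 4 projects.

4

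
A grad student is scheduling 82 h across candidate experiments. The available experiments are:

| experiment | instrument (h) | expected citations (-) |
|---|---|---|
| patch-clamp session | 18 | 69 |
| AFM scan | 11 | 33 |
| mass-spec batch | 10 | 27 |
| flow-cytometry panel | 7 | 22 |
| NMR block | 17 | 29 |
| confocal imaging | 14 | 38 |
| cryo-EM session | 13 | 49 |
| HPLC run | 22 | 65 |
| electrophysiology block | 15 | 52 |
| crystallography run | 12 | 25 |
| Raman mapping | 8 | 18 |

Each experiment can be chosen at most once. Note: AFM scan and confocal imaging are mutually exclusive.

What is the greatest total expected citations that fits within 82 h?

By expected citations per h: patch-clamp session 3.83, cryo-EM session 3.77, electrophysiology block 3.47, flow-cytometry panel 3.14 lead.
Best packing: patch-clamp session + confocal imaging + cryo-EM session + HPLC run + electrophysiology block — 82 h, 273 total.

273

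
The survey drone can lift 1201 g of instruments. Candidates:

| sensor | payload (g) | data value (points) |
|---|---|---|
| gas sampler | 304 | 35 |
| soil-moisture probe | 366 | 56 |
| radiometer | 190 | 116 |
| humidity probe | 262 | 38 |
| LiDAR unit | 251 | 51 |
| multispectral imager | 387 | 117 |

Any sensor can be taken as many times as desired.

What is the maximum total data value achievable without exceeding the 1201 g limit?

Best packing: 6×radiometer — 1140 g, 696 total.
No other feasible combination exceeds 696.

696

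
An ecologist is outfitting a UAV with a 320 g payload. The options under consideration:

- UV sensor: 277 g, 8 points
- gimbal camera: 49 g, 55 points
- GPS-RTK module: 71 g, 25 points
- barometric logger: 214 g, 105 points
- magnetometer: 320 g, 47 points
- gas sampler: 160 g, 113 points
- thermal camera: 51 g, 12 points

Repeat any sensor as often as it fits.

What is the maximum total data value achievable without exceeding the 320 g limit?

330

The ratio ordering already packs tightly: 6×gimbal camera, 294 g, 330.
No other feasible combination exceeds 330.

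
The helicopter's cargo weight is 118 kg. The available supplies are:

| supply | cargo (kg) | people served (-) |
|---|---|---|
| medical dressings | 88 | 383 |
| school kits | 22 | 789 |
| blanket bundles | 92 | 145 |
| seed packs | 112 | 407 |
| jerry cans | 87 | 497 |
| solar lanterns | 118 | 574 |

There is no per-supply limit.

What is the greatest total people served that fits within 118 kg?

3945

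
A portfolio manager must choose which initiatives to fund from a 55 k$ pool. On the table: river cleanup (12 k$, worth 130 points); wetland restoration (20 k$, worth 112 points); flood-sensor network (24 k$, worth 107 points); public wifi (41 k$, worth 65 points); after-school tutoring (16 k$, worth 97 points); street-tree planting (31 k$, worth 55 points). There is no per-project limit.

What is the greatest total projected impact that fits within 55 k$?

520

The ratio ordering already packs tightly: 4×river cleanup, 48 k$, 520.
The spare 7 k$ is too small for any remaining project, and no exchange beats 520.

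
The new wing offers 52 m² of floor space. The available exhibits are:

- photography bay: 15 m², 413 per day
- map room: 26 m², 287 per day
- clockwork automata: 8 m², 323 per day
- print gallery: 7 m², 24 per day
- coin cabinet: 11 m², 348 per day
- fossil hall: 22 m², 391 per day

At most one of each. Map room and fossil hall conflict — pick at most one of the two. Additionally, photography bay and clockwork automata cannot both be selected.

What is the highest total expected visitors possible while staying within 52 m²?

Photography bay + coin cabinet + fossil hall uses 48 of the 52 m² and totals 1152.

1152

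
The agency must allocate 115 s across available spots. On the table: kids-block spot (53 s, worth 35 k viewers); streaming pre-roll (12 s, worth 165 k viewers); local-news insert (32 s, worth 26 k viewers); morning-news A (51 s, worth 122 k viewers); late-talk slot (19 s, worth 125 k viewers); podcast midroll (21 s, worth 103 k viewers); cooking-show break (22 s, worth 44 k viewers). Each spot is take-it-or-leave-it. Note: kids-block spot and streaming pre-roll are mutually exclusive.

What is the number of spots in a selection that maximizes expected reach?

4

Optimal total is 515.
One optimal bundle: streaming pre-roll + morning-news A + late-talk slot + podcast midroll (103 s).
All optima have 4 spots.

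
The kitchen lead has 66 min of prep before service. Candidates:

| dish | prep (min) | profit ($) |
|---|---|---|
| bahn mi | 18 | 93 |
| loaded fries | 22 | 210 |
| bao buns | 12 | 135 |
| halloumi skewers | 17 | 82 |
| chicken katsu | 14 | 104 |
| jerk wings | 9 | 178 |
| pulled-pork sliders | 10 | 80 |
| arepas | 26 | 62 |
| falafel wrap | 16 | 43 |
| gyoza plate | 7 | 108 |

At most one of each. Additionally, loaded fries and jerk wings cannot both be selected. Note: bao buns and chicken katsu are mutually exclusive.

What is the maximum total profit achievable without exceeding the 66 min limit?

596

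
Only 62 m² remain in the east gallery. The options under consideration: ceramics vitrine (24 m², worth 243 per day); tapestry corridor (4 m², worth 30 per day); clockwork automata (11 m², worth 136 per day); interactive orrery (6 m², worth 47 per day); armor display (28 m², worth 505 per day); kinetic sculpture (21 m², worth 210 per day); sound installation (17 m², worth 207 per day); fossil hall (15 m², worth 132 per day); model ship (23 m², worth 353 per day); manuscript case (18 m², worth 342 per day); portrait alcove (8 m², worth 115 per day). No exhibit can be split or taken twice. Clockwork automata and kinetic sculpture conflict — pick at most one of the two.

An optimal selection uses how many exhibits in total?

4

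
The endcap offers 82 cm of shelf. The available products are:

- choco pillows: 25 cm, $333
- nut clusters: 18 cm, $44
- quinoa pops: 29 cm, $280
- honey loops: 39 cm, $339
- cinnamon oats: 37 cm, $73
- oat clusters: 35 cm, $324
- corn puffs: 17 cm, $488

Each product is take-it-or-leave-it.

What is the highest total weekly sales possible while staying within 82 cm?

Density check — corn puffs 28.71, choco pillows 13.32, quinoa pops 9.66 are the best per cm.
Filling by ratio: choco pillows + quinoa pops + corn puffs for 1101, with 11 cm left unused.
The 29 cm tied up in quinoa pops is better spent on honey loops — total rises to 1160 (81 cm).
That's the maximum — no swap from here does better than 1160.

1160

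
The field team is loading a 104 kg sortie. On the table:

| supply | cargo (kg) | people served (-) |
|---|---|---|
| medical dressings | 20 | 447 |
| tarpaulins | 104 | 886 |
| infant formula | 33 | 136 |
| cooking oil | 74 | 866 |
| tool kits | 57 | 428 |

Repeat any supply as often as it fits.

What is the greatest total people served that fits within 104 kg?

2235

Taking 5×medical dressings: 100 kg used, 2235 in people served.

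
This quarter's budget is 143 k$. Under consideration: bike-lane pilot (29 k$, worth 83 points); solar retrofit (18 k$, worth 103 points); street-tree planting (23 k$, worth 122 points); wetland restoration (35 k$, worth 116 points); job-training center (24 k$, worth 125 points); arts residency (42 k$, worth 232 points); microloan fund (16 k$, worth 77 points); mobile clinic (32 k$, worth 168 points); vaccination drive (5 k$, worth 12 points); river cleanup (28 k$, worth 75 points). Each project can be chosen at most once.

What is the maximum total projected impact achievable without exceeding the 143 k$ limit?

750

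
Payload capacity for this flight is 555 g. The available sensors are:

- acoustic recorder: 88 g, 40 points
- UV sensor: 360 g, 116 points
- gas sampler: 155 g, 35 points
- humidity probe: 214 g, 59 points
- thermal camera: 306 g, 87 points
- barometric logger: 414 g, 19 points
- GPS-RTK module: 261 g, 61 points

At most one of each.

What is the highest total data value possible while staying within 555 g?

The ratio heuristic lands on acoustic recorder + UV sensor (156) but leaves 107 g idle.
The 360 g tied up in UV sensor is better spent on gas sampler + thermal camera — total rises to 162 (549 g).
Every other selection either busts 555 g or fails to beat 162.

162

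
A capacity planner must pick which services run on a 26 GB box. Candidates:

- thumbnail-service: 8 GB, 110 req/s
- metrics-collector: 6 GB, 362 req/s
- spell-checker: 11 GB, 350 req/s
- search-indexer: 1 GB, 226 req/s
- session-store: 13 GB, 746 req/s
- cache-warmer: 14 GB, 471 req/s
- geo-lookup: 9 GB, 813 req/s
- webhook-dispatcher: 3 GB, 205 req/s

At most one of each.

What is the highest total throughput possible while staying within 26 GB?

The ratio heuristic lands on metrics-collector + search-indexer + geo-lookup + webhook-dispatcher (1606) but leaves 7 GB idle.
The 6 GB tied up in metrics-collector is better spent on session-store — total rises to 1990 (26 GB).
Runner-up search-indexer + session-store + geo-lookup tops out at 1785.

1990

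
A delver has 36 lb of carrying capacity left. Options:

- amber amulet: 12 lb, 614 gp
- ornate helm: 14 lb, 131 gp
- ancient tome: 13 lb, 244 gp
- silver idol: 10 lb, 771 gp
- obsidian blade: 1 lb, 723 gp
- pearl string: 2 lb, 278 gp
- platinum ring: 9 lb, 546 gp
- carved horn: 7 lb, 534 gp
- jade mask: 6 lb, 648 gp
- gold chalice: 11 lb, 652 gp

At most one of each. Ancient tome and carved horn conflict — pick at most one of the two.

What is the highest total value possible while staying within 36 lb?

Taking silver idol + obsidian blade + pearl string + platinum ring + carved horn + jade mask: 35 lb used, 3500 in value.
Next best is obsidian blade + pearl string + platinum ring + carved horn + jade mask + gold chalice at 3381 (36 lb) — short by 119.

3500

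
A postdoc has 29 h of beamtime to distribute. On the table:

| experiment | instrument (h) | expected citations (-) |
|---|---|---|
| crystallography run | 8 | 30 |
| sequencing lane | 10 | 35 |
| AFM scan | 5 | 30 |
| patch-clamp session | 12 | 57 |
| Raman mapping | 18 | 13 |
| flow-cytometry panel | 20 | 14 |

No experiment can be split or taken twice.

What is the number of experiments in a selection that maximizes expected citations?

The maximum expected citations within 29 h is 122.
One optimal bundle: sequencing lane + AFM scan + patch-clamp session (27 h).
Any selection reaching 122 contains exactly 3 experiments.

3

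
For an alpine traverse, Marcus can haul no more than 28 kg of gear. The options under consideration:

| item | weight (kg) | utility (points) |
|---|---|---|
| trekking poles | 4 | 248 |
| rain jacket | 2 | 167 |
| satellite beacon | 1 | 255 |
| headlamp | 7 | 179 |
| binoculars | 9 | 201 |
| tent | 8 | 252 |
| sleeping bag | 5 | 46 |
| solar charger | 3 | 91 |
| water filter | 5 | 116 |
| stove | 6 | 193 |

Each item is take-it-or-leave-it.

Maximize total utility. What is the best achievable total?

Density check — satellite beacon 255.00, rain jacket 83.50, trekking poles 62.00, stove 32.17 are the best per kg.
The ratio heuristic lands on trekking poles + rain jacket + satellite beacon + tent + solar charger + stove (1206) but leaves 4 kg idle.
Dropping solar charger frees 3 kg; slotting in headlamp (7 kg) lifts the total to 1294 at 28 kg.
That's the maximum — no swap from here does better than 1294.

1294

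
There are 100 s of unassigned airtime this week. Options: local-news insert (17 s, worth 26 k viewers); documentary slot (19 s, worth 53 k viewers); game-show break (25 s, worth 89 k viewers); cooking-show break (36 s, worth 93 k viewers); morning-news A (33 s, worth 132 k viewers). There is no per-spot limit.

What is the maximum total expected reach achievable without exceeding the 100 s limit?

By expected reach per s: morning-news A 4.00, game-show break 3.56, documentary slot 2.79, cooking-show break 2.58 lead.
Taking 3×morning-news A: 99 s used, 396 in expected reach.

396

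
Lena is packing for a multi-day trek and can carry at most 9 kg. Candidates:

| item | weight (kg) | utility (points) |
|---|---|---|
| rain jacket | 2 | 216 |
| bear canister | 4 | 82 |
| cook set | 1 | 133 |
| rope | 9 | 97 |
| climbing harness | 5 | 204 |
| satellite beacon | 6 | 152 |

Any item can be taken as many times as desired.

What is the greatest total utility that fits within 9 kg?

9×cook set uses 9 of the 9 kg and totals 1197.
That's the maximum — no swap from here does better than 1197.

1197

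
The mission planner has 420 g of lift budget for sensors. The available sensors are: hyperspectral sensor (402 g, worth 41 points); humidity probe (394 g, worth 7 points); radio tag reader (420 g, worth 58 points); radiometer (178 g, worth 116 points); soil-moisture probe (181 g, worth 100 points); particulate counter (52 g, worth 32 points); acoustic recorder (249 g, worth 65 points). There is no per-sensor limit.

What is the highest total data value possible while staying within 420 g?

264

Ranking by ratio (data value/g): radiometer 0.65, particulate counter 0.62, soil-moisture probe 0.55, acoustic recorder 0.26.
Taking 2×radiometer + particulate counter: 408 g used, 264 in data value.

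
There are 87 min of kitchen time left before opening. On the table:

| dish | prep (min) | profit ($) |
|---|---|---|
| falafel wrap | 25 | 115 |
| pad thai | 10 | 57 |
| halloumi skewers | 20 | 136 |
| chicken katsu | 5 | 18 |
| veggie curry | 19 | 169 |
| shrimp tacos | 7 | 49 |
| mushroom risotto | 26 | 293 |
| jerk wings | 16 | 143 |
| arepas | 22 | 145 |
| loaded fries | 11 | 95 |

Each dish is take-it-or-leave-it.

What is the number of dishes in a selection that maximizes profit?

6

Optimal total is 775.
One optimal bundle: pad thai + chicken katsu + veggie curry + mushroom risotto + jerk wings + loaded fries (87 min).
Any selection reaching 775 contains exactly 6 dishes.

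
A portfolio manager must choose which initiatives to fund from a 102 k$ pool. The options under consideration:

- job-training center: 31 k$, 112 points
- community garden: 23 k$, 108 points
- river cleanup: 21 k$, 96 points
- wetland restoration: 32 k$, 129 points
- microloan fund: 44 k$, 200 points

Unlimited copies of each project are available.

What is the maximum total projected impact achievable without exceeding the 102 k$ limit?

Taking the top-ratio projects first gives 4×community garden for 432 (92 k$).
Replace community garden with wetland restoration: the trade gains 21 net, giving 453 at 101 k$.
That's the maximum — no swap from here does better than 453.

453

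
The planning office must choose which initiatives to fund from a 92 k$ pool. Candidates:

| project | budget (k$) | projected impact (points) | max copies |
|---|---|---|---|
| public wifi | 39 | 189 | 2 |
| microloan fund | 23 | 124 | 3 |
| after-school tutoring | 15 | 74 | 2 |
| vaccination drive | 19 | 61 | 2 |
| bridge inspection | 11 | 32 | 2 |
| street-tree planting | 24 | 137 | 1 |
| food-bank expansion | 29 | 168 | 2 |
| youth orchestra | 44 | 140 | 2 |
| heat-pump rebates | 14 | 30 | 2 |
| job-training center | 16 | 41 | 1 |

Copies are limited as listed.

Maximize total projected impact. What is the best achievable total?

503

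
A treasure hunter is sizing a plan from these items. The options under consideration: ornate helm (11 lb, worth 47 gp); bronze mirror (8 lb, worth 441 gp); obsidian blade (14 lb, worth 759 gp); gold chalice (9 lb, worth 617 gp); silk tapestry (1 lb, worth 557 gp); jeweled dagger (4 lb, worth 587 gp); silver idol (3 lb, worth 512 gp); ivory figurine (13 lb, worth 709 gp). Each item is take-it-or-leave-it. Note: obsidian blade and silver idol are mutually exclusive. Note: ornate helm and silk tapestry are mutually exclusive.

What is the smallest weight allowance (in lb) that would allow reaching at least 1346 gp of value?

8

Need the lightest bundle worth ≥ 1346.
silk tapestry + jeweled dagger + silver idol: 1656 value at 8 lb.
No combination under 8 lb hits 1346.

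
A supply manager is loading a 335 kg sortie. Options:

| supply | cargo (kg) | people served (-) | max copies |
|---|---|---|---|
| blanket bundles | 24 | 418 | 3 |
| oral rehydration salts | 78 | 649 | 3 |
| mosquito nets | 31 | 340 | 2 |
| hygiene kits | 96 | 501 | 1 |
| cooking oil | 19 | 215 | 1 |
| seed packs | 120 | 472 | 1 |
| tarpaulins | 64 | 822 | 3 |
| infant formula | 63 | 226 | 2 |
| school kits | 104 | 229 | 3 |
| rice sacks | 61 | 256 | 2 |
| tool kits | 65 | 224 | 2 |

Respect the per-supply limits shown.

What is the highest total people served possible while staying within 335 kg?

4400

Density check — blanket bundles 17.42, tarpaulins 12.84, cooking oil 11.32 are the best per kg.
Filling by ratio: 3×blanket bundles + mosquito nets + cooking oil + 3×tarpaulins for 4275, with 21 kg left unused.
Replace cooking oil with mosquito nets: the trade gains 125 net, giving 4400 at 326 kg.
That's the maximum — no swap from here does better than 4400.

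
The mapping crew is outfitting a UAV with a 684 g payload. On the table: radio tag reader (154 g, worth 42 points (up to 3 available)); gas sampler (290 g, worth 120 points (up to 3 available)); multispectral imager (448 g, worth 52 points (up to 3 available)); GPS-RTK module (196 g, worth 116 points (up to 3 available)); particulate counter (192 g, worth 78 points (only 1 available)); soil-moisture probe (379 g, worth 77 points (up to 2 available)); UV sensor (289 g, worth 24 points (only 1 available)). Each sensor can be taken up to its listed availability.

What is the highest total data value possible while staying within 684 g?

Taking the top-ratio sensors first gives 3×GPS-RTK module for 348 (588 g).
The 196 g tied up in GPS-RTK module is better spent on gas sampler — total rises to 352 (682 g).
Nothing else within 684 g beats 352.

352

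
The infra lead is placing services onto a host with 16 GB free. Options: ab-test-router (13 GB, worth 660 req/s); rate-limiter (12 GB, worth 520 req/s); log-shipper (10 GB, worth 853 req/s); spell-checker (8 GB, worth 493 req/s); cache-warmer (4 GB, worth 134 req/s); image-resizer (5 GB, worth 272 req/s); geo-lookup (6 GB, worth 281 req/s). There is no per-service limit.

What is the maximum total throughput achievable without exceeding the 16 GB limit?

1134

Density check — log-shipper 85.30, spell-checker 61.62, image-resizer 54.40, ab-test-router 50.77 are the best per GB.
A density-first pass picks log-shipper + image-resizer — 1125 at 15 GB.
Replace image-resizer with geo-lookup: the trade gains 9 net, giving 1134 at 16 GB.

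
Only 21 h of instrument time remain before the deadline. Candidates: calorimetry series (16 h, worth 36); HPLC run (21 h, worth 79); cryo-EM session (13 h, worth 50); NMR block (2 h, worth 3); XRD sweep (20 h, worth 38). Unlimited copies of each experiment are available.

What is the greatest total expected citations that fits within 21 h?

Greedy by ratio would take cryo-EM session + 4×NMR block: 21 h used, total 62.
Dropping cryo-EM session and 4×NMR block frees 21 h; slotting in HPLC run (21 h) lifts the total to 79 at 21 h.
That's the maximum — no swap from here does better than 79.

79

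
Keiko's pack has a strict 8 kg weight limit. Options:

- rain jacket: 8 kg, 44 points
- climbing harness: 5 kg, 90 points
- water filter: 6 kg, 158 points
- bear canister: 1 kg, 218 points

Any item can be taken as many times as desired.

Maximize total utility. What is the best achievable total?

1744

Taking 8×bear canister: 8 kg used, 1744 in utility.
That's the maximum — no swap from here does better than 1744.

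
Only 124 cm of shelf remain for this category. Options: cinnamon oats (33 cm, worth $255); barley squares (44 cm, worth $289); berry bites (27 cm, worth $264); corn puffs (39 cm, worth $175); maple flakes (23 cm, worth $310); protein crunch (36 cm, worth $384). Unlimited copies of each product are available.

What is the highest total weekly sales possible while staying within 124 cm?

1550

Ranking by ratio (weekly sales/cm): maple flakes 13.48, protein crunch 10.67, berry bites 9.78.
The ratio ordering already packs tightly: 5×maple flakes, 115 cm, 1550.
Nothing else within 124 cm beats 1550.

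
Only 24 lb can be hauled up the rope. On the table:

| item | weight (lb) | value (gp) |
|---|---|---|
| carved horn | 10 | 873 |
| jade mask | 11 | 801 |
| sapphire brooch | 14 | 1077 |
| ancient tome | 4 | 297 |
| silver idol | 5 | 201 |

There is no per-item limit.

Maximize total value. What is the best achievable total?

2043

Taking 2×carved horn + ancient tome: 24 lb used, 2043 in value.
Nothing else within 24 lb beats 2043.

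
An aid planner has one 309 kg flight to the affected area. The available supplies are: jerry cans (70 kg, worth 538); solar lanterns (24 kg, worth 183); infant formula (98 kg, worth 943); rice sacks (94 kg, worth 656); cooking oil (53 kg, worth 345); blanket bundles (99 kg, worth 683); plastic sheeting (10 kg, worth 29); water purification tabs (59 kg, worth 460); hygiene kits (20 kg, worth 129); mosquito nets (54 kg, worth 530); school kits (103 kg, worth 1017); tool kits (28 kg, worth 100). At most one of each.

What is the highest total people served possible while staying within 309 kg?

2835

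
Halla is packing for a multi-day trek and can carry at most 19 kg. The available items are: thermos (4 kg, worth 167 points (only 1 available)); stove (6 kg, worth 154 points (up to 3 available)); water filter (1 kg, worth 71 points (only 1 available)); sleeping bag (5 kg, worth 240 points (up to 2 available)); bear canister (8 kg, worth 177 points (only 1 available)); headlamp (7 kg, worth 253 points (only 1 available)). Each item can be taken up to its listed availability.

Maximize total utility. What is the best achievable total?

804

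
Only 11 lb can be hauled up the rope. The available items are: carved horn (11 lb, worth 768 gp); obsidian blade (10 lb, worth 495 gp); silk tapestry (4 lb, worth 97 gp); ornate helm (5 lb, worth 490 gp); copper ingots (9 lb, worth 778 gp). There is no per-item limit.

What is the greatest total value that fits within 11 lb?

Ranking by ratio (value/lb): ornate helm 98.00, copper ingots 86.44, carved horn 69.82, obsidian blade 49.50.
Taking 2×ornate helm: 10 lb used, 980 in value.
Nothing else within 11 lb beats 980.

980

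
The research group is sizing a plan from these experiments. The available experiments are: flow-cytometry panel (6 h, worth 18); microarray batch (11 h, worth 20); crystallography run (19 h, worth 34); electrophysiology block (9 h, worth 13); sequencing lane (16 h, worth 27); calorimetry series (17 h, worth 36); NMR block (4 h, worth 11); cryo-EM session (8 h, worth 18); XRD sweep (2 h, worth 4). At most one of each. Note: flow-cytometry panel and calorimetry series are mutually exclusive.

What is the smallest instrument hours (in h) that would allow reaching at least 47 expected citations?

Look for the lowest-instrument combination reaching 47.
flow-cytometry panel + NMR block + cryo-EM session reaches 47 using 18 h.
No combination under 18 h hits 47.

18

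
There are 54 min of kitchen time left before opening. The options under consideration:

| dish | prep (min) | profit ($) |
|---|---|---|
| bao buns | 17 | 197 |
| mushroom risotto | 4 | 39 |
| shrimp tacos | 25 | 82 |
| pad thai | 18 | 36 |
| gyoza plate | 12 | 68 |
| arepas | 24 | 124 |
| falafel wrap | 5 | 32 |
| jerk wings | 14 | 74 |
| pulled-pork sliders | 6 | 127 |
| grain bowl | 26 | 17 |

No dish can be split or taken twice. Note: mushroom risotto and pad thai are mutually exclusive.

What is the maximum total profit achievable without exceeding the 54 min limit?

505

By profit per min: pulled-pork sliders 21.17, bao buns 11.59, mushroom risotto 9.75, falafel wrap 6.40 lead.
A density-first pass picks bao buns + mushroom risotto + gyoza plate + falafel wrap + pulled-pork sliders — 463 at 44 min.
Dropping falafel wrap frees 5 min; slotting in jerk wings (14 min) lifts the total to 505 at 53 min.
The spare 1 min is too small for any remaining dish, and no feasible exchange beats 505.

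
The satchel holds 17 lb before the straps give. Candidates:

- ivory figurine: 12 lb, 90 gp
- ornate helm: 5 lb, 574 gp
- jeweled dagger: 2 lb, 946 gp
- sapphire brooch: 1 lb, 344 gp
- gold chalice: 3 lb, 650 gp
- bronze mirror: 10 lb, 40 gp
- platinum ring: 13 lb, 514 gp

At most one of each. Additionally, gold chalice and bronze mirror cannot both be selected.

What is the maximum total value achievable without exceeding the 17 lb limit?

2514

Density check — jeweled dagger 473.00, sapphire brooch 344.00, gold chalice 216.67 are the best per lb.
Best packing: ornate helm + jeweled dagger + sapphire brooch + gold chalice — 11 lb, 2514 total.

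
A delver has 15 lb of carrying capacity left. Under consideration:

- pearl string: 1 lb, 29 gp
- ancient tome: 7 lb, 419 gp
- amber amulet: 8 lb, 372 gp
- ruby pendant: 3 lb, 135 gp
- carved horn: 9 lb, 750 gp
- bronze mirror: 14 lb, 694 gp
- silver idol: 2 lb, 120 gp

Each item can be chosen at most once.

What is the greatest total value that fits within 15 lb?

1034

Best packing: pearl string + ruby pendant + carved horn + silver idol — 15 lb, 1034 total.
The closest alternative, ruby pendant + carved horn + silver idol, reaches only 1005.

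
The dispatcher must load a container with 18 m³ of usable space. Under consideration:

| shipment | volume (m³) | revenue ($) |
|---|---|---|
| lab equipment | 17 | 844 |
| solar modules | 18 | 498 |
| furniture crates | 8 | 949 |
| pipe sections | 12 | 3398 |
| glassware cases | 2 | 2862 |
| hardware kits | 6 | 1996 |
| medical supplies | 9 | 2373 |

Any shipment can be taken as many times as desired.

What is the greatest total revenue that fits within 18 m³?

25758

By revenue per m³: glassware cases 1431.00, hardware kits 332.67, pipe sections 283.17 lead.
The ratio ordering already packs tightly: 9×glassware cases, 18 m³, 25758.
Every other selection either busts 18 m³ or fails to beat 25758.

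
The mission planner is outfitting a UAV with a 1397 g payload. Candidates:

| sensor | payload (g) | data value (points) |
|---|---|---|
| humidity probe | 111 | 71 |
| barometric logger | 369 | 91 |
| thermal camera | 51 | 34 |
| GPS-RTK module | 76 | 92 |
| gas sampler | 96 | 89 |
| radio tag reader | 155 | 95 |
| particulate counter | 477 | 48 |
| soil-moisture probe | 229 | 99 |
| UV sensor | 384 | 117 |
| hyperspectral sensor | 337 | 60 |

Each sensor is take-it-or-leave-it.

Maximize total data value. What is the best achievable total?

623

Taking the top-ratio sensors first gives humidity probe + thermal camera + GPS-RTK module + gas sampler + radio tag reader + soil-moisture probe + UV sensor for 597 (1102 g).
Replace thermal camera with hyperspectral sensor: the trade gains 26 net, giving 623 at 1388 g.
The closest alternative, barometric logger + thermal camera + GPS-RTK module + gas sampler + radio tag reader + soil-moisture probe + UV sensor, reaches only 617.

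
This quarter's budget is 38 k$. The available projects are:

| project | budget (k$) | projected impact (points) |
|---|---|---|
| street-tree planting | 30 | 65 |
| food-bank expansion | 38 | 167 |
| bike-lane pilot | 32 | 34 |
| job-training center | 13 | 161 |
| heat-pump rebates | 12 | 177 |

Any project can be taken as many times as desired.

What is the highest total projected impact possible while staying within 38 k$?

By projected impact per k$: heat-pump rebates 14.75, job-training center 12.38, food-bank expansion 4.39, street-tree planting 2.17 lead.
The ratio ordering already packs tightly: 3×heat-pump rebates, 36 k$, 531.
No other feasible combination exceeds 531.

531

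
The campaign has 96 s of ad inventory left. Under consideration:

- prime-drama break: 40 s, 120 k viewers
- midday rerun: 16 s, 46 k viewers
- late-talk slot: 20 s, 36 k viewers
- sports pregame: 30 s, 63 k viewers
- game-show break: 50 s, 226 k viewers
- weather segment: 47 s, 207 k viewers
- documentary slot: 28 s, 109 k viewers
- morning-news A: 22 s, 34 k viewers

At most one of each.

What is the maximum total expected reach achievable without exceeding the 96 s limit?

By expected reach per s: game-show break 4.52, weather segment 4.40, documentary slot 3.89, prime-drama break 3.00 lead.
Midday rerun + game-show break + documentary slot uses 94 of the 96 s and totals 381.
An exhaustive check of the 256 subsets confirms 381.

381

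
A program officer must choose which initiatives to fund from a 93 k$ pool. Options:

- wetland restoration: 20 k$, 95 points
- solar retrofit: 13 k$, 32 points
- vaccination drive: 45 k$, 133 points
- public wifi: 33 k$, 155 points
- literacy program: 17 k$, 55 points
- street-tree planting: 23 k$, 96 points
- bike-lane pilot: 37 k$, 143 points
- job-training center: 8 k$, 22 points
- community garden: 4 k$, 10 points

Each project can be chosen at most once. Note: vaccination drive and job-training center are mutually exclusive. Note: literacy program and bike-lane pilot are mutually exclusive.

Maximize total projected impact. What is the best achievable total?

401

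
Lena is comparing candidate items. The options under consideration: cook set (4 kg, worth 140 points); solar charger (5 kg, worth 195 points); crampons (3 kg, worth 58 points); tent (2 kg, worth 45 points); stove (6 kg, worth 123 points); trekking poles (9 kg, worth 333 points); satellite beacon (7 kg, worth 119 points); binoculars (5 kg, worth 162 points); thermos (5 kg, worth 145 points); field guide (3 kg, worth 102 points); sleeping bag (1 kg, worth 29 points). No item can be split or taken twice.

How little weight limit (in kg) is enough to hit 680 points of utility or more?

Minimise kg subject to total utility ≥ 680.
solar charger + trekking poles + binoculars reaches 690 using 19 kg.
Any bundle with less than 19 kg falls short of 680.

19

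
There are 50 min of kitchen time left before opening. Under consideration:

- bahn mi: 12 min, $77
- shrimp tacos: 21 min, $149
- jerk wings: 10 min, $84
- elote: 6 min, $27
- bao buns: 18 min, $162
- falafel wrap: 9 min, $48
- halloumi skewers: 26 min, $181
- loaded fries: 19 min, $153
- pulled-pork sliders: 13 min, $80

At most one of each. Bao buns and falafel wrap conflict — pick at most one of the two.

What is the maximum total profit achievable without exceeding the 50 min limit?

399

The ratio ordering already packs tightly: jerk wings + bao buns + loaded fries, 47 min, 399.
Nothing else feasible within 50 min beats 399.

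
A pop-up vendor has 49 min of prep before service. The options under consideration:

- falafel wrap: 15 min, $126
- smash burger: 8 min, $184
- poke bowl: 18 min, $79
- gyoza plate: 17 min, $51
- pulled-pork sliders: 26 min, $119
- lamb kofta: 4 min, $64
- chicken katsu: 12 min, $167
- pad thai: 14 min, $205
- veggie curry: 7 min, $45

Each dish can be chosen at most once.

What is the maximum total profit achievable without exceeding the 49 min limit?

By profit per min: smash burger 23.00, lamb kofta 16.00, pad thai 14.64, chicken katsu 13.92 lead.
Taking the top-ratio dishes first gives smash burger + lamb kofta + chicken katsu + pad thai + veggie curry for 665 (45 min).
Dropping lamb kofta and veggie curry frees 11 min; slotting in falafel wrap (15 min) lifts the total to 682 at 49 min.

682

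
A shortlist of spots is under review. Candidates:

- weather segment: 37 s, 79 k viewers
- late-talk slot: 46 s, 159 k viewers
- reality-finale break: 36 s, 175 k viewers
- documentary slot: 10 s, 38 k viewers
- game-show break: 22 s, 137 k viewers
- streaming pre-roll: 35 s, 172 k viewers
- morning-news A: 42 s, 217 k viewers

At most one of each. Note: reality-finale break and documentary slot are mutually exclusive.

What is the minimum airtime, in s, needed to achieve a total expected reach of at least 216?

42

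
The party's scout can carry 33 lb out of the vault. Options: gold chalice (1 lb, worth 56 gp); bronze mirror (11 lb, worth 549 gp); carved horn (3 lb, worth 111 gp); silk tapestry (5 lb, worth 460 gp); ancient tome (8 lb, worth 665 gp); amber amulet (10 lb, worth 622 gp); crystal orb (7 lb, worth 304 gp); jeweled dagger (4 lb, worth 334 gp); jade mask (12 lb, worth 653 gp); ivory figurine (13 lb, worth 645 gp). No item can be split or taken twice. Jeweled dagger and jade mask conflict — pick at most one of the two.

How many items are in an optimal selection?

Optimal total is 2248.
For example gold chalice + carved horn + silk tapestry + ancient tome + amber amulet + jeweled dagger achieves it, using 31 lb.
All optima have 6 items.

6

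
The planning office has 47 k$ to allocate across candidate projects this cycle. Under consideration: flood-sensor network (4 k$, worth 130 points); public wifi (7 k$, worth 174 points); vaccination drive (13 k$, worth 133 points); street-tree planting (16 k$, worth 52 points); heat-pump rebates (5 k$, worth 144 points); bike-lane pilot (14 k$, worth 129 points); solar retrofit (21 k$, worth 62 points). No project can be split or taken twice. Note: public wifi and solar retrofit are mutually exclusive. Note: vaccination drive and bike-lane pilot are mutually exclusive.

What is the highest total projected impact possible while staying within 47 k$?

633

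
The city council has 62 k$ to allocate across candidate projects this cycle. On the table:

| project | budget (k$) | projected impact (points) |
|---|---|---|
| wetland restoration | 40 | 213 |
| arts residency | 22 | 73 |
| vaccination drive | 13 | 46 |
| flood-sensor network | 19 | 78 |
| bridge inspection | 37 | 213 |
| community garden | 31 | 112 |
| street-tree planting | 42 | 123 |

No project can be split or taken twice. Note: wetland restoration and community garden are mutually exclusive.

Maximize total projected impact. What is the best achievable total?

By projected impact per k$: bridge inspection 5.76, wetland restoration 5.33, flood-sensor network 4.11 lead.
Taking wetland restoration + flood-sensor network: 59 k$ used, 291 in projected impact.
The spare 3 k$ is too small for any remaining project, and no feasible exchange beats 291.

291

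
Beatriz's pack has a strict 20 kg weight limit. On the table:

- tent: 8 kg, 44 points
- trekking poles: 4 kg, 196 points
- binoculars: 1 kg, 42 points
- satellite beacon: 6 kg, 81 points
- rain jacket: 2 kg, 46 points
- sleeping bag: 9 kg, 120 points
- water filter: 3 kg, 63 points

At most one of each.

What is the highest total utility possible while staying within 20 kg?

Density check — trekking poles 49.00, binoculars 42.00, rain jacket 23.00 are the best per kg.
A density-first pass picks trekking poles + binoculars + satellite beacon + rain jacket + water filter — 428 at 16 kg.
Dropping satellite beacon frees 6 kg; slotting in sleeping bag (9 kg) lifts the total to 467 at 19 kg.
The spare 1 kg is too small for any remaining item, and no exchange beats 467.

467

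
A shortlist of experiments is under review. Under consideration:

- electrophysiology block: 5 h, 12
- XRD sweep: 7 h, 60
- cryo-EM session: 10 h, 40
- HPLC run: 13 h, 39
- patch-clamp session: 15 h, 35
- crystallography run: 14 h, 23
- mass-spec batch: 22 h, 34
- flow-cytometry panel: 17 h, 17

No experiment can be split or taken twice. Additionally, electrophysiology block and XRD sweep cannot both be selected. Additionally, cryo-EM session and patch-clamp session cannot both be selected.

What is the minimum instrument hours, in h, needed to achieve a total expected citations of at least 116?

Look for the lowest-instrument combination reaching 116.
XRD sweep + cryo-EM session + HPLC run: 139 expected citations at 30 h.
No combination under 30 h hits 116.

30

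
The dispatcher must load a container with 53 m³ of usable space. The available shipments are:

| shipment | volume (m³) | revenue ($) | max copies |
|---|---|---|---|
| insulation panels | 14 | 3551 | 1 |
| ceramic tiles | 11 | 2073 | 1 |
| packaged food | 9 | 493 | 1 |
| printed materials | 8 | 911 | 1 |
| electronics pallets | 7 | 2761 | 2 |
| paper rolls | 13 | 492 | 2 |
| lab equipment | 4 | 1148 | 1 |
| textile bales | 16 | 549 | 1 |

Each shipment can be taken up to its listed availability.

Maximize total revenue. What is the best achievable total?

By revenue per m³: electronics pallets 394.43, lab equipment 287.00, insulation panels 253.64 lead.
Best packing: insulation panels + ceramic tiles + printed materials + 2×electronics pallets + lab equipment — 51 m³, 13205 total.

13205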